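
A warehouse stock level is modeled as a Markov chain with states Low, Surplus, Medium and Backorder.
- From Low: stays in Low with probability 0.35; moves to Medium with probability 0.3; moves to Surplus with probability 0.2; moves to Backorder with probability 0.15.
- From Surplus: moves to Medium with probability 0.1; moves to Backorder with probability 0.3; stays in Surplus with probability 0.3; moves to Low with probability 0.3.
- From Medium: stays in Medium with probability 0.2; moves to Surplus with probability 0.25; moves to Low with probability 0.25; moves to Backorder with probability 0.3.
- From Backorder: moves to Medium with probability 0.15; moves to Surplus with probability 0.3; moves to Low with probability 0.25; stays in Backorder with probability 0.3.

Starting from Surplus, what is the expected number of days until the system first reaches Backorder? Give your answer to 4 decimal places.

Let t(s) be the expected number of days to first reach Backorder from state s, with t(Backorder) = 0. Conditioning on the first day:
t(Low) = 1 + 0.35·t(Low) + 0.2·t(Surplus) + 0.3·t(Medium)
t(Surplus) = 1 + 0.3·t(Low) + 0.3·t(Surplus) + 0.1·t(Medium)
t(Medium) = 1 + 0.25·t(Low) + 0.25·t(Surplus) + 0.2·t(Medium)
Solving: t(Low) = 4.5506, t(Surplus) = 3.9363, t(Medium) = 3.9022.
Expected days from Surplus to Backorder: 3.9363.

3.9363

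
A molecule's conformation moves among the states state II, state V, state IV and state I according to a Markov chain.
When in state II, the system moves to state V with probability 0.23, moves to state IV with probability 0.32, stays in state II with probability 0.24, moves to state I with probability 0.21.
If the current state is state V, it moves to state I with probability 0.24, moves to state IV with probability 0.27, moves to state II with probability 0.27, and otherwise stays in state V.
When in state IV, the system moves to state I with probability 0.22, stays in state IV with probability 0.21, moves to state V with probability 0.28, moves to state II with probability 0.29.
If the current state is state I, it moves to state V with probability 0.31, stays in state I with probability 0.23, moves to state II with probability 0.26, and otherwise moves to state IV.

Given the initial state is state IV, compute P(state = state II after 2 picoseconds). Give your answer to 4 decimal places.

Propagate the distribution vector 2 picoseconds from state IV.
After 0 picoseconds: (0.0000, 0.0000, 1.0000, 0.0000)
After 1 picosecond: (0.2900, 0.2800, 0.2100, 0.2200)
After 2 picoseconds: (0.2633, 0.2553, 0.2565, 0.2249)
P(in state II after 2 picoseconds) = 0.2633

0.2633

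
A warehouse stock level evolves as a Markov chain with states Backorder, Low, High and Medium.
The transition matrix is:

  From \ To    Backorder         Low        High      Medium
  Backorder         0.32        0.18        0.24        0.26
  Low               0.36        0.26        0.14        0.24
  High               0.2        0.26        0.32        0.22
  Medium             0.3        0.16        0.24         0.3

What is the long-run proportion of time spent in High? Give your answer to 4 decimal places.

0.2380

Let the stationary distribution be π with π = πP and π_1 + π_2 + π_3 + π_4 = 1.
π_1 = 0.32·π_1 + 0.36·π_2 + 0.2·π_3 + 0.3·π_4
π_2 = 0.18·π_1 + 0.26·π_2 + 0.26·π_3 + 0.16·π_4
π_3 = 0.24·π_1 + 0.14·π_2 + 0.32·π_3 + 0.24·π_4
Solving with the normalization constraint gives π = (0.2947, 0.2108, 0.2380, 0.2565).
So the stationary probability of High is 0.2380.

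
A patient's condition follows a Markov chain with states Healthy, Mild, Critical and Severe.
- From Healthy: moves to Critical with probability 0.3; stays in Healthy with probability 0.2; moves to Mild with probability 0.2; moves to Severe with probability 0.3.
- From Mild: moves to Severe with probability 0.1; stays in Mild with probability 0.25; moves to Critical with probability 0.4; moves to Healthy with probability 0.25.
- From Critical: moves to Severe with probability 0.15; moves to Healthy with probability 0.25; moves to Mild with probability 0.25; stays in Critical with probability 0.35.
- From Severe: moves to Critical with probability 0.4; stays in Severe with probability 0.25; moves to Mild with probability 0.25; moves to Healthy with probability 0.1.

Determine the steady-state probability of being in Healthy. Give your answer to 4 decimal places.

Let the stationary distribution be π with π = πP and π_1 + π_2 + π_3 + π_4 = 1.
π_1 = 0.2·π_1 + 0.25·π_2 + 0.25·π_3 + 0.1·π_4
π_2 = 0.2·π_1 + 0.25·π_2 + 0.25·π_3 + 0.25·π_4
π_3 = 0.3·π_1 + 0.4·π_2 + 0.35·π_3 + 0.4·π_4
Solving with the normalization constraint gives π = (0.2112, 0.2394, 0.3608, 0.1886).
So the stationary probability of Healthy is 0.2112.

0.2112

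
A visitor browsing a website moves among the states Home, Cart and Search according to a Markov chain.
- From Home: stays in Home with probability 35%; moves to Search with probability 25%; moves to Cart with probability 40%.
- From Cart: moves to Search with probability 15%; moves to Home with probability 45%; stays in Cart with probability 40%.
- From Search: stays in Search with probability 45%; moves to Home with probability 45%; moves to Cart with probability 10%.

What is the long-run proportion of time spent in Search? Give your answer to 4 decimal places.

Let the stationary distribution be π with π = πP and π_1 + π_2 + π_3 = 1.
π_1 = 0.35·π_1 + 0.45·π_2 + 0.45·π_3
π_2 = 0.4·π_1 + 0.4·π_2 + 0.1·π_3
Solving with the normalization constraint gives π = (0.4091, 0.3182, 0.2727).
So the stationary probability of Search is 0.2727.

0.2727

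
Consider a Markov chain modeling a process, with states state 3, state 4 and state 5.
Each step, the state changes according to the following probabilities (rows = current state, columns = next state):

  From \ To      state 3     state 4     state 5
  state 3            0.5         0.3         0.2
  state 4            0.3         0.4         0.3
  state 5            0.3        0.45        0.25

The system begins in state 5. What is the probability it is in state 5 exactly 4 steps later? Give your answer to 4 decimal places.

0.2502

Propagate the distribution vector 4 steps from state 5.
After 0 steps: (0.0000, 0.0000, 1.0000)
After 1 step: (0.3000, 0.4500, 0.2500)
After 2 steps: (0.3600, 0.3825, 0.2575)
After 3 steps: (0.3720, 0.3769, 0.2511)
After 4 steps: (0.3744, 0.3754, 0.2502)
P(in state 5 after 4 steps) = 0.2502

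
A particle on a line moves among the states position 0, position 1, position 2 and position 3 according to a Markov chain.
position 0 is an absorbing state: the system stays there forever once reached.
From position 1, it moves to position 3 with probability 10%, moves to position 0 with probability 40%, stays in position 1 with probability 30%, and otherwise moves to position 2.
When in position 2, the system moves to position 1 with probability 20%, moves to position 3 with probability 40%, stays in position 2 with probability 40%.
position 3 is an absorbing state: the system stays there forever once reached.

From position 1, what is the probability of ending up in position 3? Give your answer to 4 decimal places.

0.3684

Let h(s) be the probability of absorption at position 3 starting from transient state s. Then h(position 3) = 1 and h(position 0) = 0. By first-step analysis:
h(position 1) = 0.4·0 + 0.3·h(position 1) + 0.2·h(position 2) + 0.1·1
h(position 2) = 0.2·h(position 1) + 0.4·h(position 2) + 0.4·1
Solving: h(position 1) = 0.3684, h(position 2) = 0.7895.
Starting from position 1, the probability is 0.3684.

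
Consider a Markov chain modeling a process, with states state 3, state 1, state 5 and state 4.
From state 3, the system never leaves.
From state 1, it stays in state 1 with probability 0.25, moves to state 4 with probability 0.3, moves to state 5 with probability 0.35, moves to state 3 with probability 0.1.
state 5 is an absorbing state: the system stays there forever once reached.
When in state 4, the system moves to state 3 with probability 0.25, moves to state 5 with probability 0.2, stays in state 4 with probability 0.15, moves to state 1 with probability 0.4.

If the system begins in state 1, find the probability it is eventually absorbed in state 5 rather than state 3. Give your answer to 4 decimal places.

Let h(s) be the probability of absorption at state 5 starting from transient state s. Then h(state 5) = 1 and h(state 3) = 0. By first-step analysis:
h(state 1) = 0.1·0 + 0.25·h(state 1) + 0.35·1 + 0.3·h(state 4)
h(state 4) = 0.25·0 + 0.4·h(state 1) + 0.2·1 + 0.15·h(state 4)
Solving: h(state 1) = 0.6908, h(state 4) = 0.5604.
Starting from state 1, the probability is 0.6908.

0.6908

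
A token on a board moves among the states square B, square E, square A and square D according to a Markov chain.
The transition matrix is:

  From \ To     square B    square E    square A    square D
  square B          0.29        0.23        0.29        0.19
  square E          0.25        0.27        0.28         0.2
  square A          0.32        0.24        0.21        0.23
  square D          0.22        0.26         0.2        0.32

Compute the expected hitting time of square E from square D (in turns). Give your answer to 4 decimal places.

Let t(s) be the expected number of turns to first reach square E from state s, with t(square E) = 0. Conditioning on the first turn:
t(square B) = 1 + 0.29·t(square B) + 0.29·t(square A) + 0.19·t(square D)
t(square A) = 1 + 0.32·t(square B) + 0.21·t(square A) + 0.23·t(square D)
t(square D) = 1 + 0.22·t(square B) + 0.2·t(square A) + 0.32·t(square D)
Solving: t(square B) = 4.1773, t(square A) = 4.1335, t(square D) = 4.0378.
Expected turns from square D to square E: 4.0378.

4.0378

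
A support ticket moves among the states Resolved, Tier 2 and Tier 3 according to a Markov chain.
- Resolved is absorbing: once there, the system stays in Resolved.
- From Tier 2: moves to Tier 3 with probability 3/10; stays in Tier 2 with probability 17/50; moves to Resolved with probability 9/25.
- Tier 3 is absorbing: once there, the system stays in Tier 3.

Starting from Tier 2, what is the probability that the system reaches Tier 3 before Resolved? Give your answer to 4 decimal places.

Let h(s) be the probability of absorption at Tier 3 starting from transient state s. Then h(Tier 3) = 1 and h(Resolved) = 0. By first-step analysis:
h(Tier 2) = 0.36·0 + 0.34·h(Tier 2) + 0.3·1
Solving: h(Tier 2) = 0.4545.
Starting from Tier 2, the probability is 0.4545.

0.4545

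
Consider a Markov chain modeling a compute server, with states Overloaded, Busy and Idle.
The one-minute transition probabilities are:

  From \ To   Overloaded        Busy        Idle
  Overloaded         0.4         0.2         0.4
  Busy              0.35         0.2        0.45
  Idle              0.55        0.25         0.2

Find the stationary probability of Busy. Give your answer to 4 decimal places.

0.2171

Let the stationary distribution be π with π = πP and π_1 + π_2 + π_3 = 1.
π_1 = 0.4·π_1 + 0.35·π_2 + 0.55·π_3
π_2 = 0.2·π_1 + 0.2·π_2 + 0.25·π_3
Solving with the normalization constraint gives π = (0.4405, 0.2171, 0.3424).
So the stationary probability of Busy is 0.2171.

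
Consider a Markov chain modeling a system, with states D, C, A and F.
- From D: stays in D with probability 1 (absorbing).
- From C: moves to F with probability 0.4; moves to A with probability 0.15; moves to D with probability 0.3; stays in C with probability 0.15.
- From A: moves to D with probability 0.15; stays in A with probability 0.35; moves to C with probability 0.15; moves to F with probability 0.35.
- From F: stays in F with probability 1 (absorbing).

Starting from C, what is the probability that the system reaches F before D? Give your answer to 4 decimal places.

Let h(s) be the probability of absorption at F starting from transient state s. Then h(F) = 1 and h(D) = 0. By first-step analysis:
h(C) = 0.3·0 + 0.15·h(C) + 0.15·h(A) + 0.4·1
h(A) = 0.15·0 + 0.15·h(C) + 0.35·h(A) + 0.35·1
Solving: h(C) = 0.5896, h(A) = 0.6745.
Starting from C, the probability is 0.5896.

0.5896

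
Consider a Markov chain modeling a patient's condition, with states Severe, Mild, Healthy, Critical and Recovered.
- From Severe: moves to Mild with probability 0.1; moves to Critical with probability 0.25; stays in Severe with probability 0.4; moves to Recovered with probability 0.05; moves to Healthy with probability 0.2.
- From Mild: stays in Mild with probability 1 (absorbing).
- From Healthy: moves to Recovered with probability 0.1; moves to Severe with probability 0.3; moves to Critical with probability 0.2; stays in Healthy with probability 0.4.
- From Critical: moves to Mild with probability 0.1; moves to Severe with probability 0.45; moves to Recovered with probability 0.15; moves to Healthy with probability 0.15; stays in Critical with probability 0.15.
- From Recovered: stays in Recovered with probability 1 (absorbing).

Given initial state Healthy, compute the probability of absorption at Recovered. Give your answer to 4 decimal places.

0.6150

Let h(s) be the probability of absorption at Recovered starting from transient state s. Then h(Recovered) = 1 and h(Mild) = 0. By first-step analysis:
h(Severe) = 0.4·h(Severe) + 0.1·0 + 0.2·h(Healthy) + 0.25·h(Critical) + 0.05·1
h(Healthy) = 0.3·h(Severe) + 0.4·h(Healthy) + 0.2·h(Critical) + 0.1·1
h(Critical) = 0.45·h(Severe) + 0.1·0 + 0.15·h(Healthy) + 0.15·h(Critical) + 0.15·1
Solving: h(Severe) = 0.5223, h(Healthy) = 0.6150, h(Critical) = 0.5615.
Starting from Healthy, the probability is 0.6150.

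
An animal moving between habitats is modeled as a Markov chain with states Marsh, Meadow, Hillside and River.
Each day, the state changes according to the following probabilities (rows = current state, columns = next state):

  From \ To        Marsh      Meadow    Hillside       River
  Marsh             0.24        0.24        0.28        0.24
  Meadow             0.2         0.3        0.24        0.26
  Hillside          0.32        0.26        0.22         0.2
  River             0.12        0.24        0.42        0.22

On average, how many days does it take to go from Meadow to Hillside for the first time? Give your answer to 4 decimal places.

3.4263

Let t(s) be the expected number of days to first reach Hillside from state s, with t(Hillside) = 0. Conditioning on the first day:
t(Marsh) = 1 + 0.24·t(Marsh) + 0.24·t(Meadow) + 0.24·t(River)
t(Meadow) = 1 + 0.2·t(Marsh) + 0.3·t(Meadow) + 0.26·t(River)
t(River) = 1 + 0.12·t(Marsh) + 0.24·t(Meadow) + 0.22·t(River)
Solving: t(Marsh) = 3.2957, t(Meadow) = 3.4263, t(River) = 2.8433.
Expected days from Meadow to Hillside: 3.4263.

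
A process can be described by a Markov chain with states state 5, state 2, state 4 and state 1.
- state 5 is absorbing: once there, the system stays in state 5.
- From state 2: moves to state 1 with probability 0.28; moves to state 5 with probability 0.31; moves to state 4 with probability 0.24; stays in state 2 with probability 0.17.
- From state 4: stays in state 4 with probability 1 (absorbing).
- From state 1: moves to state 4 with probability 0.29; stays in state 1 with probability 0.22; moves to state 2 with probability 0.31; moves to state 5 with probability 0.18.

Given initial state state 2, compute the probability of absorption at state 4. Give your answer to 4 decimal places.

Let h(s) be the probability of absorption at state 4 starting from transient state s. Then h(state 4) = 1 and h(state 5) = 0. By first-step analysis:
h(state 2) = 0.31·0 + 0.17·h(state 2) + 0.24·1 + 0.28·h(state 1)
h(state 1) = 0.18·0 + 0.31·h(state 2) + 0.29·1 + 0.22·h(state 1)
Solving: h(state 2) = 0.4788, h(state 1) = 0.5621.
Starting from state 2, the probability is 0.4788.

0.4788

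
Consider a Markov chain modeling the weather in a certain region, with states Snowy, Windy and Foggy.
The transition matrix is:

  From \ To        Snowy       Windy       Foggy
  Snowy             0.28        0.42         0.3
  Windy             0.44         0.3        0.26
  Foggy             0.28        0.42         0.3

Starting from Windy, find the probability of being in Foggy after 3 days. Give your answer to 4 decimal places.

Propagate the distribution vector 3 days from Windy.
After 0 days: (0.0000, 1.0000, 0.0000)
After 1 day: (0.4400, 0.3000, 0.2600)
After 2 days: (0.3280, 0.3840, 0.2880)
After 3 days: (0.3414, 0.3739, 0.2846)
P(in Foggy after 3 days) = 0.2846

0.2846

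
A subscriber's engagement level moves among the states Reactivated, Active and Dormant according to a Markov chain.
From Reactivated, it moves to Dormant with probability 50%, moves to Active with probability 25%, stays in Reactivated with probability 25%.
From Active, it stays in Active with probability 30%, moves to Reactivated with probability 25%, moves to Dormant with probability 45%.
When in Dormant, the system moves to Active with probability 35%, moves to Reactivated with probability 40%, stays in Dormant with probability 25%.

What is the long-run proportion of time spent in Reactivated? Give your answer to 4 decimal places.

0.3082

Let the stationary distribution be π with π = πP and π_1 + π_2 + π_3 = 1.
π_1 = 0.25·π_1 + 0.25·π_2 + 0.4·π_3
π_2 = 0.25·π_1 + 0.3·π_2 + 0.35·π_3
Solving with the normalization constraint gives π = (0.3082, 0.3040, 0.3878).
So the stationary probability of Reactivated is 0.3082.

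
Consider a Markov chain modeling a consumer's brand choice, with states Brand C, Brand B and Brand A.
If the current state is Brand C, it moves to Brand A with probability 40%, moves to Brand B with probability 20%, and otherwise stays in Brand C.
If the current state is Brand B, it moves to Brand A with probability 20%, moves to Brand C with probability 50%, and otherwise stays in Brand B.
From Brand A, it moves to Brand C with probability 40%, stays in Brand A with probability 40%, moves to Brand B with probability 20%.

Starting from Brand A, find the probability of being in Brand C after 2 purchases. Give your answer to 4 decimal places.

0.4200

Sum over the intermediate state after 1 purchase:
P = P(Brand A→Brand C)·P(Brand C→Brand C) + P(Brand A→Brand B)·P(Brand B→Brand C) + P(Brand A→Brand A)·P(Brand A→Brand C)
  = 0.4×0.4 + 0.2×0.5 + 0.4×0.4
  = 0.1600 + 0.1000 + 0.1600 = 0.4200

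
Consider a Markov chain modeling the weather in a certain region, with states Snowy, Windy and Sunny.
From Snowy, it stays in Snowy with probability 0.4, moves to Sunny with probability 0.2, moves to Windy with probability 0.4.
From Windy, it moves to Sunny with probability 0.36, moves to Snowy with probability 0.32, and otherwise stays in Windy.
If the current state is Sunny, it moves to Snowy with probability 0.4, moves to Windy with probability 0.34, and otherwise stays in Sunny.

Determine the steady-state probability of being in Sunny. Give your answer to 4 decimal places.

Let the stationary distribution be π with π = πP and π_1 + π_2 + π_3 = 1.
π_1 = 0.4·π_1 + 0.32·π_2 + 0.4·π_3
π_2 = 0.4·π_1 + 0.32·π_2 + 0.34·π_3
Solving with the normalization constraint gives π = (0.3716, 0.3552, 0.2732).
So the stationary probability of Sunny is 0.2732.

0.2732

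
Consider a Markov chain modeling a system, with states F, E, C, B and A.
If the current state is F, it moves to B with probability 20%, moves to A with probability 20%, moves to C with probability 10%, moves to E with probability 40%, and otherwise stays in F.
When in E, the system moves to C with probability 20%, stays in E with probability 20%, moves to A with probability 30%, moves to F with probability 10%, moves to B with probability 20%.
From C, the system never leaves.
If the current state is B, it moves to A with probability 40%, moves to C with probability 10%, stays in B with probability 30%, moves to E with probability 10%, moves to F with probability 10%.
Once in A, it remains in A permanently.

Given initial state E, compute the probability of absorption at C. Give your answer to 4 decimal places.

0.3495

Let h(s) be the probability of absorption at C starting from transient state s. Then h(C) = 1 and h(A) = 0. By first-step analysis:
h(F) = 0.1·h(F) + 0.4·h(E) + 0.1·1 + 0.2·h(B) + 0.2·0
h(E) = 0.1·h(F) + 0.2·h(E) + 0.2·1 + 0.2·h(B) + 0.3·0
h(B) = 0.1·h(F) + 0.1·h(E) + 0.1·1 + 0.3·h(B) + 0.4·0
Solving: h(F) = 0.3194, h(E) = 0.3495, h(B) = 0.2384.
Starting from E, the probability is 0.3495.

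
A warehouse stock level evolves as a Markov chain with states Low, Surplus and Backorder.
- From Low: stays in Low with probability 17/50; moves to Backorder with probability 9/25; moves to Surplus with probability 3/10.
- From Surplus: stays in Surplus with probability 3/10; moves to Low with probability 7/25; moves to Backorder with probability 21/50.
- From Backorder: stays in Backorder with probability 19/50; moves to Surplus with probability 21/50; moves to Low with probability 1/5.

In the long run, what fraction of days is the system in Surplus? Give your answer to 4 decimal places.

0.3466

Let the stationary distribution be π with π = πP and π_1 + π_2 + π_3 = 1.
π_1 = 0.34·π_1 + 0.28·π_2 + 0.2·π_3
π_2 = 0.3·π_1 + 0.3·π_2 + 0.42·π_3
Solving with the normalization constraint gives π = (0.2648, 0.3466, 0.3886).
So the stationary probability of Surplus is 0.3466.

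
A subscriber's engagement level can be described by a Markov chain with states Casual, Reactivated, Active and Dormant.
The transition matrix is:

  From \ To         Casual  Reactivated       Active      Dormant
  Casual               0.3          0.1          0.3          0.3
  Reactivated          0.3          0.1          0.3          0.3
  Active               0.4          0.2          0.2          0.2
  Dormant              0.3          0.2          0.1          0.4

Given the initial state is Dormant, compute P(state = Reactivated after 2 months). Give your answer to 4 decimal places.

0.1500

Propagate the distribution vector 2 months from Dormant.
After 0 months: (0.0000, 0.0000, 0.0000, 1.0000)
After 1 month: (0.3000, 0.2000, 0.1000, 0.4000)
After 2 months: (0.3100, 0.1500, 0.2100, 0.3300)
P(in Reactivated after 2 months) = 0.1500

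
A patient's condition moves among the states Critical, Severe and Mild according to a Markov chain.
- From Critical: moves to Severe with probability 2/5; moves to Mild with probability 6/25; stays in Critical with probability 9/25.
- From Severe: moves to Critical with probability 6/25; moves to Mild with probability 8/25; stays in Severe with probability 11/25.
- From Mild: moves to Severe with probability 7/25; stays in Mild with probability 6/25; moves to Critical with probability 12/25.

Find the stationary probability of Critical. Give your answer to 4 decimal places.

0.3465

Let the stationary distribution be π with π = πP and π_1 + π_2 + π_3 = 1.
π_1 = 0.36·π_1 + 0.24·π_2 + 0.48·π_3
π_2 = 0.4·π_1 + 0.44·π_2 + 0.28·π_3
Solving with the normalization constraint gives π = (0.3465, 0.3828, 0.2706).
So the stationary probability of Critical is 0.3465.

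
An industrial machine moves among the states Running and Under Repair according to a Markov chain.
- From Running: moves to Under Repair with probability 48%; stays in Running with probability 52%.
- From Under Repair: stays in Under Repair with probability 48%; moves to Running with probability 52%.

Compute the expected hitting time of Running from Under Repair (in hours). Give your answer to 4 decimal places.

1.9231

Let t(s) be the expected number of hours to first reach Running from state s, with t(Running) = 0. Conditioning on the first hour:
t(Under Repair) = 1 + 0.48·t(Under Repair)
Solving: t(Under Repair) = 1.9231.
Expected hours from Under Repair to Running: 1.9231.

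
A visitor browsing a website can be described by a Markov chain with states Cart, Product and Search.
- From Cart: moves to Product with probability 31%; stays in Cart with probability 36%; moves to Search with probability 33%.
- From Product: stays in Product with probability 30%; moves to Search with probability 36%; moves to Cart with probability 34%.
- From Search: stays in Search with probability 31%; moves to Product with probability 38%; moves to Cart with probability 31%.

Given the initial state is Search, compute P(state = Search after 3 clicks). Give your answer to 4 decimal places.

0.3331

Propagate the distribution vector 3 clicks from Search.
After 0 clicks: (0.0000, 0.0000, 1.0000)
After 1 click: (0.3100, 0.3800, 0.3100)
After 2 clicks: (0.3369, 0.3279, 0.3352)
After 3 clicks: (0.3367, 0.3302, 0.3331)
P(in Search after 3 clicks) = 0.3331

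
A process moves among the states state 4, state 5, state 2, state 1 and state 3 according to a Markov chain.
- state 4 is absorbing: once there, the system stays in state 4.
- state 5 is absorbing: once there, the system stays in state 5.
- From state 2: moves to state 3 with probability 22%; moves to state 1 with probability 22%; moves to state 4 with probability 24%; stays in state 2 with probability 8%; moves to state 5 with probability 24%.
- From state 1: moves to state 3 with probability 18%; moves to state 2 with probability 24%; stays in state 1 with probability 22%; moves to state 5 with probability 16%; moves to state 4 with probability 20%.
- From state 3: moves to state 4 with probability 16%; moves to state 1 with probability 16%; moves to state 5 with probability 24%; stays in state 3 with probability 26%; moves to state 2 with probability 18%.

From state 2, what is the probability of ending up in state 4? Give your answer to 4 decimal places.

0.4893

Let h(s) be the probability of absorption at state 4 starting from transient state s. Then h(state 4) = 1 and h(state 5) = 0. By first-step analysis:
h(state 2) = 0.24·1 + 0.24·0 + 0.08·h(state 2) + 0.22·h(state 1) + 0.22·h(state 3)
h(state 1) = 0.2·1 + 0.16·0 + 0.24·h(state 2) + 0.22·h(state 1) + 0.18·h(state 3)
h(state 3) = 0.16·1 + 0.24·0 + 0.18·h(state 2) + 0.16·h(state 1) + 0.26·h(state 3)
Solving: h(state 2) = 0.4893, h(state 1) = 0.5098, h(state 3) = 0.4455.
Starting from state 2, the probability is 0.4893.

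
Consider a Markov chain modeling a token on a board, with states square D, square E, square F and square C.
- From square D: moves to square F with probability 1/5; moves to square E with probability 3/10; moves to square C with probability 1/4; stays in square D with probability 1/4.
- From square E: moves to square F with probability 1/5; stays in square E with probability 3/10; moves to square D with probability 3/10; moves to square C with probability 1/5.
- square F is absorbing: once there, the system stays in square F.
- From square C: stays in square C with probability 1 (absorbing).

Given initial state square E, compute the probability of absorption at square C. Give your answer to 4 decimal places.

Let h(s) be the probability of absorption at square C starting from transient state s. Then h(square C) = 1 and h(square F) = 0. By first-step analysis:
h(square D) = 0.25·h(square D) + 0.3·h(square E) + 0.2·0 + 0.25·1
h(square E) = 0.3·h(square D) + 0.3·h(square E) + 0.2·0 + 0.2·1
Solving: h(square D) = 0.5402, h(square E) = 0.5172.
Starting from square E, the probability is 0.5172.

0.5172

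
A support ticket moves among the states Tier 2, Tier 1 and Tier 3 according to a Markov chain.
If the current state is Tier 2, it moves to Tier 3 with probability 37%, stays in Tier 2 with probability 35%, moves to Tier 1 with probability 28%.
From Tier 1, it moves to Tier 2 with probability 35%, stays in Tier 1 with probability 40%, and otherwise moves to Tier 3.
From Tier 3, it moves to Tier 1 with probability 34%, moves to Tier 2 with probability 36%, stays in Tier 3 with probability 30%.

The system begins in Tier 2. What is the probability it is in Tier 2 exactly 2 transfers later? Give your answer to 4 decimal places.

0.3537

Sum over the intermediate state after 1 transfer:
P = P(Tier 2→Tier 2)·P(Tier 2→Tier 2) + P(Tier 2→Tier 1)·P(Tier 1→Tier 2) + P(Tier 2→Tier 3)·P(Tier 3→Tier 2)
  = 0.35×0.35 + 0.28×0.35 + 0.37×0.36
  = 0.1225 + 0.0980 + 0.1332 = 0.3537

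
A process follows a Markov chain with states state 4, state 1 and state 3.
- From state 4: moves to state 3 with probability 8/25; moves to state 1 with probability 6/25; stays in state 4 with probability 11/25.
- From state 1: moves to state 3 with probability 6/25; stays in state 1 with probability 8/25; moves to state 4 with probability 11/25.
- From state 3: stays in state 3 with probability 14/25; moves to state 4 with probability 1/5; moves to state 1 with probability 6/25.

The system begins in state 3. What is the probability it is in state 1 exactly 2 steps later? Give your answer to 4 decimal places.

0.2592

Sum over the intermediate state after 1 step:
P = P(state 3→state 4)·P(state 4→state 1) + P(state 3→state 1)·P(state 1→state 1) + P(state 3→state 3)·P(state 3→state 1)
  = 0.2×0.24 + 0.24×0.32 + 0.56×0.24
  = 0.0480 + 0.0768 + 0.1344 = 0.2592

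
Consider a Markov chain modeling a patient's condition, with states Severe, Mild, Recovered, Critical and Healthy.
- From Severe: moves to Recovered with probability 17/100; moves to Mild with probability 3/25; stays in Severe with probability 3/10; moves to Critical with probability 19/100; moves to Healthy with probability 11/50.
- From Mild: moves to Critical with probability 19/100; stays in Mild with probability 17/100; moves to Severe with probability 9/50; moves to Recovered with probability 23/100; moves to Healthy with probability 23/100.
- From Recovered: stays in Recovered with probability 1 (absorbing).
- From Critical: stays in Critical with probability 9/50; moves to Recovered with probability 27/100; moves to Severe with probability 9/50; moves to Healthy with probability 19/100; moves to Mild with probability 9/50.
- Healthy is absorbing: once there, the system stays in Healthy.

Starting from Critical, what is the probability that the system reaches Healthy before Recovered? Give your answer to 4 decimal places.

0.4550

Let h(s) be the probability of absorption at Healthy starting from transient state s. Then h(Healthy) = 1 and h(Recovered) = 0. By first-step analysis:
h(Severe) = 0.3·h(Severe) + 0.12·h(Mild) + 0.17·0 + 0.19·h(Critical) + 0.22·1
h(Mild) = 0.18·h(Severe) + 0.17·h(Mild) + 0.23·0 + 0.19·h(Critical) + 0.23·1
h(Critical) = 0.18·h(Severe) + 0.18·h(Mild) + 0.27·0 + 0.18·h(Critical) + 0.19·1
Solving: h(Severe) = 0.5226, h(Mild) = 0.4946, h(Critical) = 0.4550.
Starting from Critical, the probability is 0.4550.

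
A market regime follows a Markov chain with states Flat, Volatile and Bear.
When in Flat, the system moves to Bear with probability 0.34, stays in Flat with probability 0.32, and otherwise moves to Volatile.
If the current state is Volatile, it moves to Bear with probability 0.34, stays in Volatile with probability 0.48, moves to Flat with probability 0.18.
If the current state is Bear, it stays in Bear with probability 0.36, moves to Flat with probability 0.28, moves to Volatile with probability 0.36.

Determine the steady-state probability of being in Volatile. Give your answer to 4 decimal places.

0.4034

Let the stationary distribution be π with π = πP and π_1 + π_2 + π_3 = 1.
π_1 = 0.32·π_1 + 0.18·π_2 + 0.28·π_3
π_2 = 0.34·π_1 + 0.48·π_2 + 0.36·π_3
Solving with the normalization constraint gives π = (0.2496, 0.4034, 0.3469).
So the stationary probability of Volatile is 0.4034.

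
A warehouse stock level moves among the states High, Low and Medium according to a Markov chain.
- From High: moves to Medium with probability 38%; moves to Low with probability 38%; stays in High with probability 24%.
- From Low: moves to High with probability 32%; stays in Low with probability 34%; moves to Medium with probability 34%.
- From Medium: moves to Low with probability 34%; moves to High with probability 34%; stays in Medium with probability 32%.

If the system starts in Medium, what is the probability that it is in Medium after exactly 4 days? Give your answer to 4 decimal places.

0.3452

Propagate the distribution vector 4 days from Medium.
After 0 days: (0.0000, 0.0000, 1.0000)
After 1 day: (0.3400, 0.3400, 0.3200)
After 2 days: (0.2992, 0.3536, 0.3472)
After 3 days: (0.3030, 0.3520, 0.3450)
After 4 days: (0.3027, 0.3521, 0.3452)
P(in Medium after 4 days) = 0.3452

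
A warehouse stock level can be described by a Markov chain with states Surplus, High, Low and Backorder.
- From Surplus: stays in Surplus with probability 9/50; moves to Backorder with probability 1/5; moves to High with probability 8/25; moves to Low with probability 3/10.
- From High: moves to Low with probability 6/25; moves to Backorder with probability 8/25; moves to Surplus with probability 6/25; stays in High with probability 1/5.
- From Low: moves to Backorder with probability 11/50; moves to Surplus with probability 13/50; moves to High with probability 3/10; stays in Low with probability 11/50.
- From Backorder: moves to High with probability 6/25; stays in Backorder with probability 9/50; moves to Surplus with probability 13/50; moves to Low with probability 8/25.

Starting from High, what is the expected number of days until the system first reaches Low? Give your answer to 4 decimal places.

3.6445

Let t(s) be the expected number of days to first reach Low from state s, with t(Low) = 0. Conditioning on the first day:
t(Surplus) = 1 + 0.18·t(Surplus) + 0.32·t(High) + 0.2·t(Backorder)
t(High) = 1 + 0.24·t(Surplus) + 0.2·t(High) + 0.32·t(Backorder)
t(Backorder) = 1 + 0.26·t(Surplus) + 0.24·t(High) + 0.18·t(Backorder)
Solving: t(Surplus) = 3.4675, t(High) = 3.6445, t(Backorder) = 3.3857.
Expected days from High to Low: 3.6445.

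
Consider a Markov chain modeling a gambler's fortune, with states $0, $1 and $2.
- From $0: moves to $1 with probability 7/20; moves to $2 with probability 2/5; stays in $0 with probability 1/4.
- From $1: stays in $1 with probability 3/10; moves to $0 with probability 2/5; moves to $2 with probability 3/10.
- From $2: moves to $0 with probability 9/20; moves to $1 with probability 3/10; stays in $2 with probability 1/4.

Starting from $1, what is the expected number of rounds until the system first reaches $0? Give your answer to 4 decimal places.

Let t(s) be the expected number of rounds to first reach $0 from state s, with t($0) = 0. Conditioning on the first round:
t($1) = 1 + 0.3·t($1) + 0.3·t($2)
t($2) = 1 + 0.3·t($1) + 0.25·t($2)
Solving: t($1) = 2.4138, t($2) = 2.2989.
Expected rounds from $1 to $0: 2.4138.

2.4138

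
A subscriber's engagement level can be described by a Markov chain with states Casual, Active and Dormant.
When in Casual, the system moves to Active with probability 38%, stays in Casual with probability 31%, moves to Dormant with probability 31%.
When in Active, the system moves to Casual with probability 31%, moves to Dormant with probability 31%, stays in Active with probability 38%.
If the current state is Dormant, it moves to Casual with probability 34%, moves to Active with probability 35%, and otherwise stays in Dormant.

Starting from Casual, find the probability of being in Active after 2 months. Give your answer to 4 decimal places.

Sum over the intermediate state after 1 month:
P = P(Casual→Casual)·P(Casual→Active) + P(Casual→Active)·P(Active→Active) + P(Casual→Dormant)·P(Dormant→Active)
  = 0.31×0.38 + 0.38×0.38 + 0.31×0.35
  = 0.1178 + 0.1444 + 0.1085 = 0.3707

0.3707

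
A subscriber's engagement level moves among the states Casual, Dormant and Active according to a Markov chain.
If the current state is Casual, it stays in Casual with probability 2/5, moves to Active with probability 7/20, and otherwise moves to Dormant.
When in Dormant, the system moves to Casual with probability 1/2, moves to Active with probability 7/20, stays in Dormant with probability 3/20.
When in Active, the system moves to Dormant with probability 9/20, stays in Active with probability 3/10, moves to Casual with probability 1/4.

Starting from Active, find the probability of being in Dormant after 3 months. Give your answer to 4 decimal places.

Propagate the distribution vector 3 months from Active.
After 0 months: (0.0000, 0.0000, 1.0000)
After 1 month: (0.2500, 0.4500, 0.3000)
After 2 months: (0.4000, 0.2650, 0.3350)
After 3 months: (0.3763, 0.2905, 0.3333)
P(in Dormant after 3 months) = 0.2905

0.2905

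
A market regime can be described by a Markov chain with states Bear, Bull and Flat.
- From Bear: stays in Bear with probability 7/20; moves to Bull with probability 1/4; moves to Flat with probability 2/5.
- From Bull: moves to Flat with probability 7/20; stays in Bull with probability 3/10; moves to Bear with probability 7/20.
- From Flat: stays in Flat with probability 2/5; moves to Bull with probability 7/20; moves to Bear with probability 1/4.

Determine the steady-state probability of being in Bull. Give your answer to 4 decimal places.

Let the stationary distribution be π with π = πP and π_1 + π_2 + π_3 = 1.
π_1 = 0.35·π_1 + 0.35·π_2 + 0.25·π_3
π_2 = 0.25·π_1 + 0.3·π_2 + 0.35·π_3
Solving with the normalization constraint gives π = (0.3115, 0.3037, 0.3848).
So the stationary probability of Bull is 0.3037.

0.3037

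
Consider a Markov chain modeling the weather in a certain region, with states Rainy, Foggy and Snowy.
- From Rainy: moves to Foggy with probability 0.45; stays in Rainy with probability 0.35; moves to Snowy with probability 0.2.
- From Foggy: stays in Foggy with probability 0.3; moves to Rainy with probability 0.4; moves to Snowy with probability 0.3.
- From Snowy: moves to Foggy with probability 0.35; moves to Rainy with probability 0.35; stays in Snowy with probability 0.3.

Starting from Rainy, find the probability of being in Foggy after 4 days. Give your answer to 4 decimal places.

Propagate the distribution vector 4 days from Rainy.
After 0 days: (1.0000, 0.0000, 0.0000)
After 1 day: (0.3500, 0.4500, 0.2000)
After 2 days: (0.3725, 0.3625, 0.2650)
After 3 days: (0.3681, 0.3691, 0.2628)
After 4 days: (0.3685, 0.3684, 0.2632)
P(in Foggy after 4 days) = 0.3684

0.3684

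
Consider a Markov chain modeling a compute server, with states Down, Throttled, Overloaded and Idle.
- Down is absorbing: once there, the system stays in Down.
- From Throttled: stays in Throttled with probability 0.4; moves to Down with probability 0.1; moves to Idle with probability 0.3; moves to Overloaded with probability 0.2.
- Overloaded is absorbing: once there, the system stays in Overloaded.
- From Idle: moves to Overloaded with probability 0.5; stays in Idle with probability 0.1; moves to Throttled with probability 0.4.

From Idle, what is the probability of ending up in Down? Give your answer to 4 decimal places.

0.0952

Let h(s) be the probability of absorption at Down starting from transient state s. Then h(Down) = 1 and h(Overloaded) = 0. By first-step analysis:
h(Throttled) = 0.1·1 + 0.4·h(Throttled) + 0.2·0 + 0.3·h(Idle)
h(Idle) = 0.4·h(Throttled) + 0.5·0 + 0.1·h(Idle)
Solving: h(Throttled) = 0.2143, h(Idle) = 0.0952.
Starting from Idle, the probability is 0.0952.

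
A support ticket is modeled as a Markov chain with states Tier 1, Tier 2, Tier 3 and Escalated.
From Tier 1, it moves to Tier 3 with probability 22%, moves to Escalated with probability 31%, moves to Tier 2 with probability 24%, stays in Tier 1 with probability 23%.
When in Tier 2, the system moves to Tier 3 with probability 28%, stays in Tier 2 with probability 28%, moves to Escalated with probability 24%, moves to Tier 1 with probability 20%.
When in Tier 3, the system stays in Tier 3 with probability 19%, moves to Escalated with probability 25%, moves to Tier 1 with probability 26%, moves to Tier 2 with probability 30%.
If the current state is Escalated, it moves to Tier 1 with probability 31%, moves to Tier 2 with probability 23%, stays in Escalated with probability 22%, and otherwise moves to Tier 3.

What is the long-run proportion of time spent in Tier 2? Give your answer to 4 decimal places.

0.2620

Let the stationary distribution be π with π = πP and π_1 + π_2 + π_3 + π_4 = 1.
π_1 = 0.23·π_1 + 0.2·π_2 + 0.26·π_3 + 0.31·π_4
π_2 = 0.24·π_1 + 0.28·π_2 + 0.3·π_3 + 0.23·π_4
π_3 = 0.22·π_1 + 0.28·π_2 + 0.19·π_3 + 0.24·π_4
Solving with the normalization constraint gives π = (0.2495, 0.2620, 0.2338, 0.2547).
So the stationary probability of Tier 2 is 0.2620.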